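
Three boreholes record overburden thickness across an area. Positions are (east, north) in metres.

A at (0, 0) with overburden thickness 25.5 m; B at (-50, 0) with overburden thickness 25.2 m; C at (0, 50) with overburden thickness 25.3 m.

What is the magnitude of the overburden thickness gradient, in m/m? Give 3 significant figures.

∂d/∂x = (25.2 − 25.5) / (-50 − 0) = +0.006000
∂d/∂y = (25.3 − 25.5) / (50 − 0) = -0.004000
|∇f| = √(0.006000² + -0.004000²) = 0.007211 m/m

0.00721 m/m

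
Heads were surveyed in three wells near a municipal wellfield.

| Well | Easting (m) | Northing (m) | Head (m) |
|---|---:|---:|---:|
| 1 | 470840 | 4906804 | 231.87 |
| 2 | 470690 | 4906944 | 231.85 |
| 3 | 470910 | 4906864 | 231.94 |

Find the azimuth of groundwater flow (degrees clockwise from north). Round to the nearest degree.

230°

Taking 1 as reference: 2−1 = (-150, 140, -0.02); 3−1 = (70, 60, +0.07).
Solve a·Δx + b·Δy = Δh: det = (-150)·60 − 70·140 = -18800.
∂h/∂x = [(-0.02)·60 − (+0.07)·140] / -18800 = +0.0005851
∂h/∂y = [(-150)·(+0.07) − 70·(-0.02)] / -18800 = +0.0004840
Flow direction (−∇h) has components (-0.0005851 E, -0.0004840 N).
Azimuth = atan2(E, N) = atan2(-0.0005851, -0.0004840) = 230.4° ≈ 230°.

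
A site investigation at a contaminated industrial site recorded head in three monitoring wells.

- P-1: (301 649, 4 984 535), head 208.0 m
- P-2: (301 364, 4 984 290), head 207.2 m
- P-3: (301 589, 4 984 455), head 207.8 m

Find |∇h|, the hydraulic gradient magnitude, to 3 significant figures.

Taking P-1 as reference: P-2−P-1 = (-285, -245, -0.8); P-3−P-1 = (-60, -80, -0.2).
Solve a·Δx + b·Δy = Δh: det = (-285)·(-80) − (-60)·(-245) = 8100.
∂h/∂x = [(-0.8)·(-80) − (-0.2)·(-245)] / 8100 = +0.001852
∂h/∂y = [(-285)·(-0.2) − (-60)·(-0.8)] / 8100 = +0.001111
|∇h| = √(0.001852² + 0.001111²) = 0.00216

0.00216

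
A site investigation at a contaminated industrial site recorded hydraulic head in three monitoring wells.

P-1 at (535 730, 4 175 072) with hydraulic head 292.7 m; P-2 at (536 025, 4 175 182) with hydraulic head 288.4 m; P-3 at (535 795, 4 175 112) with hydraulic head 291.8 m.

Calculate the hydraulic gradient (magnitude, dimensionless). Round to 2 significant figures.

Differences from P-1: to P-2 (Δx, Δy, Δh) = (295, 110, -4.3); to P-3 = (65, 40, -0.9).
Determinant of the coordinate differences = 295·40 − 65·110 = 4650.
∂h/∂x = [(-4.3)·40 − (-0.9)·110] / 4650 = -0.01570
∂h/∂y = [295·(-0.9) − 65·(-4.3)] / 4650 = +0.003011
|∇h| = √(-0.01570² + 0.003011²) = 0.01599

0.016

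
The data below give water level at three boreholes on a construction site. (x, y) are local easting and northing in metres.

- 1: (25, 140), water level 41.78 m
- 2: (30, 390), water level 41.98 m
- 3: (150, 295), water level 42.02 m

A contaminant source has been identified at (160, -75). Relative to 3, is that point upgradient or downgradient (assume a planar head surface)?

downgradient

Three-point gradient (reference 1): Δ to 2 = (5, 250, +0.20), Δ to 3 = (125, 155, +0.24).
∂h/∂x = +0.0009516, ∂h/∂y = +0.0007810 (det = -30475).
Head at (160, -75) = 41.78 + (+0.0009516)·(135) + (+0.0007810)·(-215) = 41.74 m.
That is lower than the 42.02 m at 3, so the point is downgradient.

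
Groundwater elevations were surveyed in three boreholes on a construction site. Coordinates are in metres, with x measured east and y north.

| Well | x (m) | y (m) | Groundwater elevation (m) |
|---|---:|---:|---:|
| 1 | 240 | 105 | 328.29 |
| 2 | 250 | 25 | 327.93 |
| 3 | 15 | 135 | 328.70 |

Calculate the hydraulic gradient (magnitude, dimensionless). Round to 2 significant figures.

With h = a·x + b·y + c and 1 as origin, the differences give:
  10·a + (-80)·b = -0.36
  (-225)·a + 30·b = +0.41
Eliminate b (×30 and ×(-80), subtract): -17700·a = 22.000 → a = ∂h/∂x = -0.001243
Back-substitute: b = ∂h/∂y = +0.004345.
|∇h| = √(-0.001243² + 0.004345²) = 0.004519

0.0045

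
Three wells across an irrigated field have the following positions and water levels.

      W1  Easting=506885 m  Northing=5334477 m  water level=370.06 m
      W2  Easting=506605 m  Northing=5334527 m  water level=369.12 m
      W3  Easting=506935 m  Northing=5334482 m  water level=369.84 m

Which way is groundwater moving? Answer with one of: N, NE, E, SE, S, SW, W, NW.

With h = a·x + b·y + c and W1 as origin, the differences give:
  (-280)·a + 50·b = -0.94
  50·a + 5·b = -0.22
Eliminate b (×5 and ×50, subtract): -3900·a = 6.300 → a = ∂h/∂x = -0.001615
Back-substitute: b = ∂h/∂y = -0.02785.
Flow = −∇h = (+0.001615 east, +0.02785 north), which points north.

N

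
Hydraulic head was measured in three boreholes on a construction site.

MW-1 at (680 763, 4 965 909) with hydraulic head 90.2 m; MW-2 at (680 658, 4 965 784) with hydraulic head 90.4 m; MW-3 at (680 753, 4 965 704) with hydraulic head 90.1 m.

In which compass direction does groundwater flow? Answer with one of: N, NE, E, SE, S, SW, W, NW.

Differences from MW-1: to MW-2 (Δx, Δy, Δh) = (-105, -125, +0.2); to MW-3 = (-10, -205, -0.1).
Solve a·Δx + b·Δy = Δh: det = (-105)·(-205) − (-10)·(-125) = 20275.
∂h/∂x = [(+0.2)·(-205) − (-0.1)·(-125)] / 20275 = -0.002639
∂h/∂y = [(-105)·(-0.1) − (-10)·(+0.2)] / 20275 = +0.0006165
Flow = −∇h = (+0.002639 east, -0.0006165 north), which points east.

E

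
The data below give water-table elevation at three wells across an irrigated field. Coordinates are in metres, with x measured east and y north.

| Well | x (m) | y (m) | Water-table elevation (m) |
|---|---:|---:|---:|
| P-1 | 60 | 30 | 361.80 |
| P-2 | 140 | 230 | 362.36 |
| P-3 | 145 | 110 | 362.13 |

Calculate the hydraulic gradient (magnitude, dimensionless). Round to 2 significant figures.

0.0028

Taking P-1 as reference: P-2−P-1 = (80, 200, +0.56); P-3−P-1 = (85, 80, +0.33).
Solve a·Δx + b·Δy = Δh: det = 80·80 − 85·200 = -10600.
∂h/∂x = [(+0.56)·80 − (+0.33)·200] / -10600 = +0.002000
∂h/∂y = [80·(+0.33) − 85·(+0.56)] / -10600 = +0.002000
|∇h| = √(0.002000² + 0.002000²) = 0.002828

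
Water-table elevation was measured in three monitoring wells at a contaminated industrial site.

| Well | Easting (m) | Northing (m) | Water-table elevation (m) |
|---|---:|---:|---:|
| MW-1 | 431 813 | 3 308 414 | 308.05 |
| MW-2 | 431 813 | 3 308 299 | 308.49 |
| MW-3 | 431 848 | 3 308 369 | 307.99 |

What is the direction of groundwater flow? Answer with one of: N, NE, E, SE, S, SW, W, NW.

NE

Differences from MW-1: to MW-2 (Δx, Δy, Δh) = (0, -115, +0.44); to MW-3 = (35, -45, -0.06).
Determinant of the coordinate differences = 0·(-45) − 35·(-115) = 4025.
∂h/∂x = [(+0.44)·(-45) − (-0.06)·(-115)] / 4025 = -0.006634
∂h/∂y = [0·(-0.06) − 35·(+0.44)] / 4025 = -0.003826
Flow = −∇h = (+0.006634 east, +0.003826 north), which points northeast.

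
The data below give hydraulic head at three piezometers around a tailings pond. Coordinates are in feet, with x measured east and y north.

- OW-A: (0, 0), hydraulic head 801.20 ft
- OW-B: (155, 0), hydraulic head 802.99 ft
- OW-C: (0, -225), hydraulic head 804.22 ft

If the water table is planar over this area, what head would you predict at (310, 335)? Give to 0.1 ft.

800.3 ft

∂h/∂x = (802.99 − 801.20) / (155 − 0) = +0.01155
∂h/∂y = (804.22 − 801.20) / (-225 − 0) = -0.01342
h(310, 335) = 801.20 + (+0.01155)·(310) + (-0.01342)·(335) = 801.20 +3.580 -4.496 = 800.284 ft.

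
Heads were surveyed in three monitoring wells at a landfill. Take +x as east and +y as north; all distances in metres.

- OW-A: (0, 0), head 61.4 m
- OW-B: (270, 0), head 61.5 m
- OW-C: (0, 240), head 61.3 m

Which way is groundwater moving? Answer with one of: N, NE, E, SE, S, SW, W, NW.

NW

∂h/∂x = (61.5 − 61.4) / (270 − 0) = +0.0003704
∂h/∂y = (61.3 − 61.4) / (240 − 0) = -0.0004167
Flow = −∇h = (-0.0003704 east, +0.0004167 north), which points northwest.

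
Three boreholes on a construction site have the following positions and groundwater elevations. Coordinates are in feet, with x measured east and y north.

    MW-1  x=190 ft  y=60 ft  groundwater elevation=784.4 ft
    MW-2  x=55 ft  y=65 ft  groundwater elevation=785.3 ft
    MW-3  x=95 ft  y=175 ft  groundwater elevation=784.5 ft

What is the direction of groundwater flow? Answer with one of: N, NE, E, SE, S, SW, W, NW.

NE

With h = a·x + b·y + c and MW-1 as origin, the differences give:
  (-135)·a + 5·b = +0.9
  (-95)·a + 115·b = +0.1
Eliminate b (×115 and ×5, subtract): -15050·a = 103.00 → a = ∂h/∂x = -0.006844
Back-substitute: b = ∂h/∂y = -0.004784.
Flow = −∇h = (+0.006844 east, +0.004784 north), which points northeast.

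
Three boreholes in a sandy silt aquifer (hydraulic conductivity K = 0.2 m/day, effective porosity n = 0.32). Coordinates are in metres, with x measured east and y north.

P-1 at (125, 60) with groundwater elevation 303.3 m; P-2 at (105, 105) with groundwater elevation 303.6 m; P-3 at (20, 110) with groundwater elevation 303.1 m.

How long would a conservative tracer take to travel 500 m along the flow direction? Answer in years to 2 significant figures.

Taking P-1 as reference: P-2−P-1 = (-20, 45, +0.3); P-3−P-1 = (-105, 50, -0.2).
Determinant of the coordinate differences = (-20)·50 − (-105)·45 = 3725.
∂h/∂x = [(+0.3)·50 − (-0.2)·45] / 3725 = +0.006443
∂h/∂y = [(-20)·(-0.2) − (-105)·(+0.3)] / 3725 = +0.009530
|∇h| = √(0.006443² + 0.009530²) = 0.0115
Seepage velocity v = K·i/n = 0.2 × 0.0115 / 0.32 = 0.007187 m/day.
t = 500 / 0.007187 = 6.957e+04 days = 190 years.

190 years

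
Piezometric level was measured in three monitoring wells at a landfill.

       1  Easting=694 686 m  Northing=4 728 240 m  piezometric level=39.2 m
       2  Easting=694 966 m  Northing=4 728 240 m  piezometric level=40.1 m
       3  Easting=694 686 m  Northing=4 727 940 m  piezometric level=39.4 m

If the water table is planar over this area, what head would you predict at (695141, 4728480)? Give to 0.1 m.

40.5 m

∂h/∂x = (40.1 − 39.2) / (694966 − 694686) = +0.003214
∂h/∂y = (39.4 − 39.2) / (4727940 − 4728240) = -0.0006667
h(695141, 4728480) = 39.2 + (+0.003214)·(455) + (-0.0006667)·(240) = 39.2 +1.462 -0.160 = 40.502 m.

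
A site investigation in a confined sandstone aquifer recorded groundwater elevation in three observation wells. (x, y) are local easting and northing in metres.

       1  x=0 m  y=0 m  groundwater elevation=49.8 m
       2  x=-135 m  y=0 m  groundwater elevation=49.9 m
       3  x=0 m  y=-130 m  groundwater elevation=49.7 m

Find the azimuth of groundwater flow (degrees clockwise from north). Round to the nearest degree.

136°

∂h/∂x = (49.9 − 49.8) / (-135 − 0) = -0.0007407
∂h/∂y = (49.7 − 49.8) / (-130 − 0) = +0.0007692
Flow direction (−∇h) has components (+0.0007407 E, -0.0007692 N).
Azimuth = atan2(E, N) = atan2(+0.0007407, -0.0007692) = 136.1° ≈ 136°.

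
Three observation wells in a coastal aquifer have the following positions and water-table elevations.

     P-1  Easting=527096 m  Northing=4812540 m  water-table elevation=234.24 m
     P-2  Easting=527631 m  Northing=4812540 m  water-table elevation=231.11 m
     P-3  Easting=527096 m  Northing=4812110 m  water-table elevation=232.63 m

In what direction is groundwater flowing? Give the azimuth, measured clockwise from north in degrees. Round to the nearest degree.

123°

∂h/∂x = (231.11 − 234.24) / (527631 − 527096) = -0.005850
∂h/∂y = (232.63 − 234.24) / (4812110 − 4812540) = +0.003744
Flow direction (−∇h) has components (+0.005850 E, -0.003744 N).
Azimuth = atan2(E, N) = atan2(+0.005850, -0.003744) = 122.6° ≈ 123°.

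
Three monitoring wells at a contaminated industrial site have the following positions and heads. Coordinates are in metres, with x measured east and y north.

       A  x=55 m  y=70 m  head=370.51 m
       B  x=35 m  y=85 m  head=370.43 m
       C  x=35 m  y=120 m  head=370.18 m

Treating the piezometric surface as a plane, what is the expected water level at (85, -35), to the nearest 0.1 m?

371.2 m

With h = a·x + b·y + c and A as origin, the differences give:
  (-20)·a + 15·b = -0.08
  (-20)·a + 50·b = -0.33
Eliminate b (×50 and ×15, subtract): -700·a = 0.950 → a = ∂h/∂x = -0.001357
Back-substitute: b = ∂h/∂y = -0.007143.
h(85, -35) = 370.51 + (-0.001357)·(30) + (-0.007143)·(-105) = 370.51 -0.041 +0.750 = 371.219 m.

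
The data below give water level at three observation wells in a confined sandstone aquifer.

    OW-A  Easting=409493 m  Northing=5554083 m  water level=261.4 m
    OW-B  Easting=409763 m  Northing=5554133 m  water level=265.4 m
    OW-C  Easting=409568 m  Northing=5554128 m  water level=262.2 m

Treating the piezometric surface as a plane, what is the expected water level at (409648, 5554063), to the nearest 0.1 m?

Differences from OW-A: to OW-B (Δx, Δy, Δh) = (270, 50, +4.0); to OW-C = (75, 45, +0.8).
Determinant of the coordinate differences = 270·45 − 75·50 = 8400.
∂h/∂x = [(+4.0)·45 − (+0.8)·50] / 8400 = +0.01667
∂h/∂y = [270·(+0.8) − 75·(+4.0)] / 8400 = -0.010000
h(409648, 5554063) = 261.4 + (+0.01667)·(155) + (-0.010000)·(-20) = 261.4 +2.583 +0.200 = 264.183 m.

264.2 m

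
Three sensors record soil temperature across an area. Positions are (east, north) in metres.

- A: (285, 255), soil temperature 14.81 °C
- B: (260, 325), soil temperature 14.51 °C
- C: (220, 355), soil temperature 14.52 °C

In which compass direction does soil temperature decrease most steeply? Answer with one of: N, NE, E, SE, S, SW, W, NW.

NE

With T = a·x + b·y + c and A as origin, the differences give:
  (-25)·a + 70·b = -0.30
  (-65)·a + 100·b = -0.29
Eliminate b (×100 and ×70, subtract): 2050·a = -9.700 → a = ∂T/∂x = -0.004732
Back-substitute: b = ∂T/∂y = -0.005976.
Steepest decrease is along −∇f = (+0.004732 E, +0.005976 N) → northeast.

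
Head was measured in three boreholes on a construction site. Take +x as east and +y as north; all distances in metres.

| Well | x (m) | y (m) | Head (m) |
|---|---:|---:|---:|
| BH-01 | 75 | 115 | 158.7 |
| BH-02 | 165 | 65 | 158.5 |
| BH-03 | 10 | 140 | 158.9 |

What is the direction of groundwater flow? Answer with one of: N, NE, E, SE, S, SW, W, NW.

Taking BH-01 as reference: BH-02−BH-01 = (90, -50, -0.2); BH-03−BH-01 = (-65, 25, +0.2).
Determinant of the coordinate differences = 90·25 − (-65)·(-50) = -1000.
∂h/∂x = [(-0.2)·25 − (+0.2)·(-50)] / -1000 = -0.005000
∂h/∂y = [90·(+0.2) − (-65)·(-0.2)] / -1000 = -0.005000
Flow = −∇h = (+0.005000 east, +0.005000 north), which points northeast.

NE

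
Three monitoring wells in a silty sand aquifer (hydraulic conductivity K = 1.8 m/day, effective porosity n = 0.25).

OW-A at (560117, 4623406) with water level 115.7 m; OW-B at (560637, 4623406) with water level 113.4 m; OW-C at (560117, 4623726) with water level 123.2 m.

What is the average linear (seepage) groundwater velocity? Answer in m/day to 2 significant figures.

∂h/∂x = (113.4 − 115.7) / (560637 − 560117) = -0.004423
∂h/∂y = (123.2 − 115.7) / (4623726 − 4623406) = +0.02344
|∇h| = √(-0.004423² + 0.02344²) = 0.02385
Seepage velocity v = K·i/n = 1.8 × 0.02385 / 0.25 = 0.1717 m/day.

0.17 m/day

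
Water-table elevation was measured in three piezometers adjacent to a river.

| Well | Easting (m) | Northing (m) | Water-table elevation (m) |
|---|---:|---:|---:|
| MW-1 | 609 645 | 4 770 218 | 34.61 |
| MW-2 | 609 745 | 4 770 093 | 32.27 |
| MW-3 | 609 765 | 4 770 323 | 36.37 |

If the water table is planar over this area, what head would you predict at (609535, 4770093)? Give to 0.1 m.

With h = a·x + b·y + c and MW-1 as origin, the differences give:
  100·a + (-125)·b = -2.34
  120·a + 105·b = +1.76
Eliminate b (×105 and ×(-125), subtract): 25500·a = -25.700 → a = ∂h/∂x = -0.001008
Back-substitute: b = ∂h/∂y = +0.01791.
h(609535, 4770093) = 34.61 + (-0.001008)·(-110) + (+0.01791)·(-125) = 34.61 +0.111 -2.239 = 32.482 m.

32.5 m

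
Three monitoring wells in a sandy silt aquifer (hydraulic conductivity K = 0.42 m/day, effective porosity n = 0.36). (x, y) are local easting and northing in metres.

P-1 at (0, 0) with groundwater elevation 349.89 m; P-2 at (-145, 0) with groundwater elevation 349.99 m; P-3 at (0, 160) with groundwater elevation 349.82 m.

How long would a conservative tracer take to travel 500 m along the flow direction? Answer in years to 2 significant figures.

∂h/∂x = (349.99 − 349.89) / (-145 − 0) = -0.0006897
∂h/∂y = (349.82 − 349.89) / (160 − 0) = -0.0004375
|∇h| = √(-0.0006897² + -0.0004375²) = 0.0008168
Seepage velocity v = K·i/n = 0.42 × 0.0008168 / 0.36 = 0.0009529 m/day.
t = 500 / 0.0009529 = 5.247e+05 days = 1.44e+03 years.

1400 years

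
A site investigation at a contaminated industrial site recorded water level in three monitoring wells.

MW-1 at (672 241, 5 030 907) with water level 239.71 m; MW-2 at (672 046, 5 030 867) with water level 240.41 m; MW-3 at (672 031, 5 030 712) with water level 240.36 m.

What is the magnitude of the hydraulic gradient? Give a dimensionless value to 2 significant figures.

0.0038

Differences from MW-1: to MW-2 (Δx, Δy, Δh) = (-195, -40, +0.70); to MW-3 = (-210, -195, +0.65).
Determinant of the coordinate differences = (-195)·(-195) − (-210)·(-40) = 29625.
∂h/∂x = [(+0.70)·(-195) − (+0.65)·(-40)] / 29625 = -0.003730
∂h/∂y = [(-195)·(+0.65) − (-210)·(+0.70)] / 29625 = +0.0006835
|∇h| = √(-0.003730² + 0.0006835²) = 0.003792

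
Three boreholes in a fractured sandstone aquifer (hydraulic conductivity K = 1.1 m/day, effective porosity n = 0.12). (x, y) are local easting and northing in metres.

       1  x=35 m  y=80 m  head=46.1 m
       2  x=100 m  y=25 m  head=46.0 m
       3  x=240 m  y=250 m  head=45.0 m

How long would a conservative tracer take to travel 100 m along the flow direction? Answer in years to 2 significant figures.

7.2 years

With h = a·x + b·y + c and 1 as origin, the differences give:
  65·a + (-55)·b = -0.1
  205·a + 170·b = -1.1
Eliminate b (×170 and ×(-55), subtract): 22325·a = -77.50 → a = ∂h/∂x = -0.003471
Back-substitute: b = ∂h/∂y = -0.002284.
|∇h| = √(-0.003471² + -0.002284²) = 0.004155
Seepage velocity v = K·i/n = 1.1 × 0.004155 / 0.12 = 0.03809 m/day.
t = 100 / 0.03809 = 2625 days = 7.19 years.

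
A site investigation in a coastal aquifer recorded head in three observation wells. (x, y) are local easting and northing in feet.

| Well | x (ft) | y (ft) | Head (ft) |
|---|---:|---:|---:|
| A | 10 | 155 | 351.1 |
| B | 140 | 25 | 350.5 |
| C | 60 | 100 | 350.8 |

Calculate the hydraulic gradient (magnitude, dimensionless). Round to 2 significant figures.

Three-point gradient (reference A): Δ to B = (130, -130, -0.6), Δ to C = (50, -55, -0.3).
∂h/∂x = +0.009231, ∂h/∂y = +0.01385 (det = -650).
|∇h| = √(0.009231² + 0.01385²) = 0.01664

0.017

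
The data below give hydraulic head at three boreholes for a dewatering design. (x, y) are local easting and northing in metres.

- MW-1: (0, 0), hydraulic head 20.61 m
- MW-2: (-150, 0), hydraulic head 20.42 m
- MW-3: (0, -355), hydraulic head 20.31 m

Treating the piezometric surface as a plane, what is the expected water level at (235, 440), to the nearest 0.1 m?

21.3 m

∂h/∂x = (20.42 − 20.61) / (-150 − 0) = +0.001267
∂h/∂y = (20.31 − 20.61) / (-355 − 0) = +0.0008451
h(235, 440) = 20.61 + (+0.001267)·(235) + (+0.0008451)·(440) = 20.61 +0.298 +0.372 = 21.279 m.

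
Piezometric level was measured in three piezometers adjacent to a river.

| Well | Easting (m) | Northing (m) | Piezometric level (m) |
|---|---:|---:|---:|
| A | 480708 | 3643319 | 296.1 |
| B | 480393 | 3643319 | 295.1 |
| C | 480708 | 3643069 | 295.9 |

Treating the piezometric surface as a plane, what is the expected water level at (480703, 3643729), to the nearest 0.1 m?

296.4 m

∂h/∂x = (295.1 − 296.1) / (480393 − 480708) = +0.003175
∂h/∂y = (295.9 − 296.1) / (3643069 − 3643319) = +0.0008000
h(480703, 3643729) = 296.1 + (+0.003175)·(-5) + (+0.0008000)·(410) = 296.1 -0.016 +0.328 = 296.412 m.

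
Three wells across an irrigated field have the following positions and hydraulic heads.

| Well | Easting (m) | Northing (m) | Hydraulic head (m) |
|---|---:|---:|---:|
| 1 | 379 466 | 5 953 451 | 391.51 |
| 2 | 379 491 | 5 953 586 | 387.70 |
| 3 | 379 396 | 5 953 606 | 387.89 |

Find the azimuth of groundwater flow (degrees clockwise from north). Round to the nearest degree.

With h = a·x + b·y + c and 1 as origin, the differences give:
  25·a + 135·b = -3.81
  (-70)·a + 155·b = -3.62
Eliminate b (×155 and ×135, subtract): 13325·a = -101.850 → a = ∂h/∂x = -0.007644
Back-substitute: b = ∂h/∂y = -0.02681.
Flow direction (−∇h) has components (+0.007644 E, +0.02681 N).
Azimuth = atan2(E, N) = atan2(+0.007644, +0.02681) = 15.9° ≈ 016°.

016°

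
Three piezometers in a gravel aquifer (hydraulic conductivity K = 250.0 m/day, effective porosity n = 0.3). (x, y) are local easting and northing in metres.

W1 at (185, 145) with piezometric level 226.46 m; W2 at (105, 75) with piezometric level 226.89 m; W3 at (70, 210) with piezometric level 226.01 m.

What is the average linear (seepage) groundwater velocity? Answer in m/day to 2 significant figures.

5.4 m/day

Differences from W1: to W2 (Δx, Δy, Δh) = (-80, -70, +0.43); to W3 = (-115, 65, -0.45).
Solve a·Δx + b·Δy = Δh: det = (-80)·65 − (-115)·(-70) = -13250.
∂h/∂x = [(+0.43)·65 − (-0.45)·(-70)] / -13250 = +0.0002679
∂h/∂y = [(-80)·(-0.45) − (-115)·(+0.43)] / -13250 = -0.006449
|∇h| = √(0.0002679² + -0.006449²) = 0.006455
Seepage velocity v = K·i/n = 250.0 × 0.006455 / 0.3 = 5.379 m/day.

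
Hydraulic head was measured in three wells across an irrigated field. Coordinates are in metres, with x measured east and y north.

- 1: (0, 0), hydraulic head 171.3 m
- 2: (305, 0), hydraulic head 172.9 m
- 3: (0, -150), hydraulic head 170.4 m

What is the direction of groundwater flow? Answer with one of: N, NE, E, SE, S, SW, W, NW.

∂h/∂x = (172.9 − 171.3) / (305 − 0) = +0.005246
∂h/∂y = (170.4 − 171.3) / (-150 − 0) = +0.006000
Flow = −∇h = (-0.005246 east, -0.006000 north), which points southwest.

SW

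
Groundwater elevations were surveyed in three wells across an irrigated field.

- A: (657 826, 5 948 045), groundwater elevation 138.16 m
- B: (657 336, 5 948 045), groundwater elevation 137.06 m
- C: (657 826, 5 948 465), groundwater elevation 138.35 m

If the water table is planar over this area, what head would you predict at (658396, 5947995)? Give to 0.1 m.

139.4 m

∂h/∂x = (137.06 − 138.16) / (657336 − 657826) = +0.002245
∂h/∂y = (138.35 − 138.16) / (5948465 − 5948045) = +0.0004524
h(658396, 5947995) = 138.16 + (+0.002245)·(570) + (+0.0004524)·(-50) = 138.16 +1.280 -0.023 = 139.417 m.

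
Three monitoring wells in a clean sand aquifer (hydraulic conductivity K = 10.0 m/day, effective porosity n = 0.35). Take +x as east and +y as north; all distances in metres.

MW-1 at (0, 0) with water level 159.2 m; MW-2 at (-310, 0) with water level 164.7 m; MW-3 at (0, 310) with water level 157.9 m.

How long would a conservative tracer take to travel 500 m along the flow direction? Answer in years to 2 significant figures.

∂h/∂x = (164.7 − 159.2) / (-310 − 0) = -0.01774
∂h/∂y = (157.9 − 159.2) / (310 − 0) = -0.004194
|∇h| = √(-0.01774² + -0.004194²) = 0.01823
Seepage velocity v = K·i/n = 10.0 × 0.01823 / 0.35 = 0.5209 m/day.
t = 500 / 0.5209 = 959.9 days = 2.63 years.

2.6 years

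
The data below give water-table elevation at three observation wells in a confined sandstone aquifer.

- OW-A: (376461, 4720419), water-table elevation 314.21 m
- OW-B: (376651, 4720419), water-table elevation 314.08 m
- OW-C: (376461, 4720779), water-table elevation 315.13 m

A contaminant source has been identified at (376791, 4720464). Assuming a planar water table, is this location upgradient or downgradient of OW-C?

∂h/∂x = (314.08 − 314.21) / (376651 − 376461) = -0.0006842
∂h/∂y = (315.13 − 314.21) / (4720779 − 4720419) = +0.002556
Head at (376791, 4720464) = 314.21 + (-0.0006842)·(330) + (+0.002556)·(45) = 314.10 m.
That is lower than the 315.13 m at OW-C, so the point is downgradient.

downgradient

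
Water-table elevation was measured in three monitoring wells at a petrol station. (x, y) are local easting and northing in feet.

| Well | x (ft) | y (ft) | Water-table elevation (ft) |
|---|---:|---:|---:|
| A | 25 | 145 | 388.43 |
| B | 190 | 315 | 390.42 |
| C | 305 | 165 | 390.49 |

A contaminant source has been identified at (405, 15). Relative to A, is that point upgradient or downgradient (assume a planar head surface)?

Three-point gradient (reference A): Δ to B = (165, 170, +1.99), Δ to C = (280, 20, +2.06).
∂h/∂x = +0.007007, ∂h/∂y = +0.004905 (det = -44300).
Head at (405, 15) = 388.43 + (+0.007007)·(380) + (+0.004905)·(-130) = 390.45 ft.
That is higher than the 388.43 ft at A, so the point is upgradient.

upgradient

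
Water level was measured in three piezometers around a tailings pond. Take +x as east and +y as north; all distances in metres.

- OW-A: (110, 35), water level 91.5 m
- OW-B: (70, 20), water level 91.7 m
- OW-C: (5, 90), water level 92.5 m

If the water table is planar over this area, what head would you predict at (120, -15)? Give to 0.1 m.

91.2 m

With h = a·x + b·y + c and OW-A as origin, the differences give:
  (-40)·a + (-15)·b = +0.2
  (-105)·a + 55·b = +1.0
Eliminate b (×55 and ×(-15), subtract): -3775·a = 26.00 → a = ∂h/∂x = -0.006887
Back-substitute: b = ∂h/∂y = +0.005033.
h(120, -15) = 91.5 + (-0.006887)·(10) + (+0.005033)·(-50) = 91.5 -0.069 -0.252 = 91.179 m.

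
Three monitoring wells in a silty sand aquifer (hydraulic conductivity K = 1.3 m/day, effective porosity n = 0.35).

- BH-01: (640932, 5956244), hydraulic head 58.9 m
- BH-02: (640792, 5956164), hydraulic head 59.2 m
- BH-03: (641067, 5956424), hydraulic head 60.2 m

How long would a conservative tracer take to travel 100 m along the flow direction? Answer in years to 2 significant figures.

3.9 years

Taking BH-01 as reference: BH-02−BH-01 = (-140, -80, +0.3); BH-03−BH-01 = (135, 180, +1.3).
Determinant of the coordinate differences = (-140)·180 − 135·(-80) = -14400.
∂h/∂x = [(+0.3)·180 − (+1.3)·(-80)] / -14400 = -0.01097
∂h/∂y = [(-140)·(+1.3) − 135·(+0.3)] / -14400 = +0.01545
|∇h| = √(-0.01097² + 0.01545²) = 0.01895
Seepage velocity v = K·i/n = 1.3 × 0.01895 / 0.35 = 0.07039 m/day.
t = 100 / 0.07039 = 1421 days = 3.89 years.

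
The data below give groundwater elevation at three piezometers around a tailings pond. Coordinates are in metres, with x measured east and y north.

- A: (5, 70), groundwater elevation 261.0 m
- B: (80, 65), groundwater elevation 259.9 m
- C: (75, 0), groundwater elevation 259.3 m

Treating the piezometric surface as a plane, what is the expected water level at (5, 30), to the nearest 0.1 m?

260.6 m

With h = a·x + b·y + c and A as origin, the differences give:
  75·a + (-5)·b = -1.1
  70·a + (-70)·b = -1.7
Eliminate b (×(-70) and ×(-5), subtract): -4900·a = 68.50 → a = ∂h/∂x = -0.01398
Back-substitute: b = ∂h/∂y = +0.01031.
h(5, 30) = 261.0 + (-0.01398)·(0) + (+0.01031)·(-40) = 261.0 -0.000 -0.412 = 260.588 m.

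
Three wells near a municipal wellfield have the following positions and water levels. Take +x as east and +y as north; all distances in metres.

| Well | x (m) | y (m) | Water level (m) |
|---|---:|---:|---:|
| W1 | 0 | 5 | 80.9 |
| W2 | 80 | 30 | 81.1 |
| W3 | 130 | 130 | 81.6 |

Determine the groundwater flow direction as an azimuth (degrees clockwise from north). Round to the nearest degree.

194°

With h = a·x + b·y + c and W1 as origin, the differences give:
  80·a + 25·b = +0.2
  130·a + 125·b = +0.7
Eliminate b (×125 and ×25, subtract): 6750·a = 7.50 → a = ∂h/∂x = +0.001111
Back-substitute: b = ∂h/∂y = +0.004444.
Flow direction (−∇h) has components (-0.001111 E, -0.004444 N).
Azimuth = atan2(E, N) = atan2(-0.001111, -0.004444) = 194.0° ≈ 194°.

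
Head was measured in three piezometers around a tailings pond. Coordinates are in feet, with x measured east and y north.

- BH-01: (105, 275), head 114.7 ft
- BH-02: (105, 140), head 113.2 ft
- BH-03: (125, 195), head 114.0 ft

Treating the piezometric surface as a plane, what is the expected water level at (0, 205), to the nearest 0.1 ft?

Differences from BH-01: to BH-02 (Δx, Δy, Δh) = (0, -135, -1.5); to BH-03 = (20, -80, -0.7).
Determinant of the coordinate differences = 0·(-80) − 20·(-135) = 2700.
∂h/∂x = [(-1.5)·(-80) − (-0.7)·(-135)] / 2700 = +0.009444
∂h/∂y = [0·(-0.7) − 20·(-1.5)] / 2700 = +0.01111
h(0, 205) = 114.7 + (+0.009444)·(-105) + (+0.01111)·(-70) = 114.7 -0.992 -0.778 = 112.931 ft.

112.9 ft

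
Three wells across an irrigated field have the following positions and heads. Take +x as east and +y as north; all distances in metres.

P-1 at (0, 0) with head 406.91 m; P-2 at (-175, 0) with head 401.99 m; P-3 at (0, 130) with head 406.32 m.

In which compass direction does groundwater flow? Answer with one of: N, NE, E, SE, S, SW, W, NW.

∂h/∂x = (401.99 − 406.91) / (-175 − 0) = +0.02811
∂h/∂y = (406.32 − 406.91) / (130 − 0) = -0.004538
Flow = −∇h = (-0.02811 east, +0.004538 north), which points west.

W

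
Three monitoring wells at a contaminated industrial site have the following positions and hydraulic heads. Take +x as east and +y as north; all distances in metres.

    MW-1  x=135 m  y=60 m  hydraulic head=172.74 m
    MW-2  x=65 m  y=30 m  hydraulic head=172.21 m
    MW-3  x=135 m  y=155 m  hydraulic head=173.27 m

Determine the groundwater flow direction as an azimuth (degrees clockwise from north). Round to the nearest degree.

223°

Differences from MW-1: to MW-2 (Δx, Δy, Δh) = (-70, -30, -0.53); to MW-3 = (0, 95, +0.53).
Solve a·Δx + b·Δy = Δh: det = (-70)·95 − 0·(-30) = -6650.
∂h/∂x = [(-0.53)·95 − (+0.53)·(-30)] / -6650 = +0.005180
∂h/∂y = [(-70)·(+0.53) − 0·(-0.53)] / -6650 = +0.005579
Flow direction (−∇h) has components (-0.005180 E, -0.005579 N).
Azimuth = atan2(E, N) = atan2(-0.005180, -0.005579) = 222.9° ≈ 223°.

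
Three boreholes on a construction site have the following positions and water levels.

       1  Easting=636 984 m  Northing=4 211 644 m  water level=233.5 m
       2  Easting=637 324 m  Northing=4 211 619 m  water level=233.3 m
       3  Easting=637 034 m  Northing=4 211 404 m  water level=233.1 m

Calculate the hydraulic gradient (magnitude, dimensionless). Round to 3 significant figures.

Differences from 1: to 2 (Δx, Δy, Δh) = (340, -25, -0.2); to 3 = (50, -240, -0.4).
Determinant of the coordinate differences = 340·(-240) − 50·(-25) = -80350.
∂h/∂x = [(-0.2)·(-240) − (-0.4)·(-25)] / -80350 = -0.0004729
∂h/∂y = [340·(-0.4) − 50·(-0.2)] / -80350 = +0.001568
|∇h| = √(-0.0004729² + 0.001568²) = 0.001638

0.00164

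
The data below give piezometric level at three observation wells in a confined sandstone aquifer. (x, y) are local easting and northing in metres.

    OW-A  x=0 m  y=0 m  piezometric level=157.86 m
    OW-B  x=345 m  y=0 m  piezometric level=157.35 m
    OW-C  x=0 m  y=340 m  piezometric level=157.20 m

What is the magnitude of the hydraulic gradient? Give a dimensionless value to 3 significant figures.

∂h/∂x = (157.35 − 157.86) / (345 − 0) = -0.001478
∂h/∂y = (157.20 − 157.86) / (340 − 0) = -0.001941
|∇h| = √(-0.001478² + -0.001941²) = 0.00244

0.00244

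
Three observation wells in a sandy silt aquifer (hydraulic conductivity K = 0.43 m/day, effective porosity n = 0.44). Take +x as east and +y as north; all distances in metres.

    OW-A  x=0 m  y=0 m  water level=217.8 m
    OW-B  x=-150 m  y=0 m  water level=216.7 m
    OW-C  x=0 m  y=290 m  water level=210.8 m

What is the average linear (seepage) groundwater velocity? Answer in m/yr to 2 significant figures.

∂h/∂x = (216.7 − 217.8) / (-150 − 0) = +0.007333
∂h/∂y = (210.8 − 217.8) / (290 − 0) = -0.02414
|∇h| = √(0.007333² + -0.02414²) = 0.02523
Seepage velocity v = K·i/n = 0.43 × 0.02523 / 0.44 = 0.02466 m/day = 9.007 m/yr.

9.0 m/yr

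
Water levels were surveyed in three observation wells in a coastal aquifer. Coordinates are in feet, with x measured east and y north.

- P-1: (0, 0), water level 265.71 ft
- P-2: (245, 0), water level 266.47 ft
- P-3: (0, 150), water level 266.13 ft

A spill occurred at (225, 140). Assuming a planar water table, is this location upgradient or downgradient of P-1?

upgradient

∂h/∂x = (266.47 − 265.71) / (245 − 0) = +0.003102
∂h/∂y = (266.13 − 265.71) / (150 − 0) = +0.002800
Head at (225, 140) = 265.71 + (+0.003102)·(225) + (+0.002800)·(140) = 266.80 ft.
That is higher than the 265.71 ft at P-1, so the point is upgradient.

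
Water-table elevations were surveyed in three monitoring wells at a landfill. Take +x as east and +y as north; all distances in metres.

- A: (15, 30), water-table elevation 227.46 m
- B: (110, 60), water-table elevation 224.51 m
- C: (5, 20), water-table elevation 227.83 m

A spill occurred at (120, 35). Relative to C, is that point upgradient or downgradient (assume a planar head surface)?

downgradient

Taking A as reference: B−A = (95, 30, -2.95); C−A = (-10, -10, +0.37).
Solve a·Δx + b·Δy = Δh: det = 95·(-10) − (-10)·30 = -650.
∂h/∂x = [(-2.95)·(-10) − (+0.37)·30] / -650 = -0.02831
∂h/∂y = [95·(+0.37) − (-10)·(-2.95)] / -650 = -0.008692
Head at (120, 35) = 227.46 + (-0.02831)·(105) + (-0.008692)·(5) = 224.44 m.
That is lower than the 227.83 m at C, so the point is downgradient.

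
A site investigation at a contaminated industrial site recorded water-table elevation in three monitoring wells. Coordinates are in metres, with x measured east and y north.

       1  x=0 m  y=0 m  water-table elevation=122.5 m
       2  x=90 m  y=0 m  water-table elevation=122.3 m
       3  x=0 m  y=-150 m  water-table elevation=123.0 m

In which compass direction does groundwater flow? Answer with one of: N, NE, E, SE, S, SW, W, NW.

NE

∂h/∂x = (122.3 − 122.5) / (90 − 0) = -0.002222
∂h/∂y = (123.0 − 122.5) / (-150 − 0) = -0.003333
Flow = −∇h = (+0.002222 east, +0.003333 north), which points northeast.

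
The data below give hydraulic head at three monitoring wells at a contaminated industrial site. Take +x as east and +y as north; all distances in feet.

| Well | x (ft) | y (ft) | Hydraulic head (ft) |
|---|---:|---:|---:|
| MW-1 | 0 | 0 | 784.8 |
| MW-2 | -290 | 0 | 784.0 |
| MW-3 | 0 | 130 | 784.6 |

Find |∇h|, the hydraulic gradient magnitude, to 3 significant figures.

0.00316

∂h/∂x = (784.0 − 784.8) / (-290 − 0) = +0.002759
∂h/∂y = (784.6 − 784.8) / (130 − 0) = -0.001538
|∇h| = √(0.002759² + -0.001538²) = 0.003159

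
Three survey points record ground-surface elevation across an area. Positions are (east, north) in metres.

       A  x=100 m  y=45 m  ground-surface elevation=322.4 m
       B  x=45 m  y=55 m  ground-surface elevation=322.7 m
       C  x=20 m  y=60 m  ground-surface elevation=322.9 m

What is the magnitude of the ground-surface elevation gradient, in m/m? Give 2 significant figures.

With z = a·x + b·y + c and A as origin, the differences give:
  (-55)·a + 10·b = +0.3
  (-80)·a + 15·b = +0.5
Eliminate b (×15 and ×10, subtract): -25·a = -0.50 → a = ∂z/∂x = +0.02000
Back-substitute: b = ∂z/∂y = +0.1400.
|∇f| = √(0.02000² + 0.1400²) = 0.1414 m/m

0.14 m/m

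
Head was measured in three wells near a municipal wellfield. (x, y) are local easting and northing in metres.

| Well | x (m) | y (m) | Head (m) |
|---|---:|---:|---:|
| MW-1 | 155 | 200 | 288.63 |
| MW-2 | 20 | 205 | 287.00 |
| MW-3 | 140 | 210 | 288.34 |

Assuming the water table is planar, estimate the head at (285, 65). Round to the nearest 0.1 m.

291.7 m

With h = a·x + b·y + c and MW-1 as origin, the differences give:
  (-135)·a + 5·b = -1.63
  (-15)·a + 10·b = -0.29
Eliminate b (×10 and ×5, subtract): -1275·a = -14.850 → a = ∂h/∂x = +0.01165
Back-substitute: b = ∂h/∂y = -0.01153.
h(285, 65) = 288.63 + (+0.01165)·(130) + (-0.01153)·(-135) = 288.63 +1.514 +1.556 = 291.701 m.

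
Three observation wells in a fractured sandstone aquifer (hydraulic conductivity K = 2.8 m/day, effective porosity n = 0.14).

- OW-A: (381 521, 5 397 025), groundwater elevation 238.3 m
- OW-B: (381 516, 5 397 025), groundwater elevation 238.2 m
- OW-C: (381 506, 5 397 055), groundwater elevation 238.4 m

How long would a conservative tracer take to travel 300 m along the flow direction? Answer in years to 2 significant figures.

With h = a·x + b·y + c and OW-A as origin, the differences give:
  (-5)·a + 0·b = -0.1
  (-15)·a + 30·b = +0.1
Eliminate b (×30 and ×0, subtract): -150·a = -3.00 → a = ∂h/∂x = +0.02000
Back-substitute: b = ∂h/∂y = +0.01333.
|∇h| = √(0.02000² + 0.01333²) = 0.02404
Seepage velocity v = K·i/n = 2.8 × 0.02404 / 0.14 = 0.4808 m/day.
t = 300 / 0.4808 = 624 days = 1.71 years.

1.7 years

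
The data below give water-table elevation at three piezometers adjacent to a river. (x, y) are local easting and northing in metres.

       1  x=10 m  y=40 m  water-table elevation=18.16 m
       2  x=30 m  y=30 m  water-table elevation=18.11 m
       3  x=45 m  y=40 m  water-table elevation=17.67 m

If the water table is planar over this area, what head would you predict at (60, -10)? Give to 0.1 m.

18.6 m

Differences from 1: to 2 (Δx, Δy, Δh) = (20, -10, -0.05); to 3 = (35, 0, -0.49).
Solve a·Δx + b·Δy = Δh: det = 20·0 − 35·(-10) = 350.
∂h/∂x = [(-0.05)·0 − (-0.49)·(-10)] / 350 = -0.01400
∂h/∂y = [20·(-0.49) − 35·(-0.05)] / 350 = -0.02300
h(60, -10) = 18.16 + (-0.01400)·(50) + (-0.02300)·(-50) = 18.16 -0.700 +1.150 = 18.610 m.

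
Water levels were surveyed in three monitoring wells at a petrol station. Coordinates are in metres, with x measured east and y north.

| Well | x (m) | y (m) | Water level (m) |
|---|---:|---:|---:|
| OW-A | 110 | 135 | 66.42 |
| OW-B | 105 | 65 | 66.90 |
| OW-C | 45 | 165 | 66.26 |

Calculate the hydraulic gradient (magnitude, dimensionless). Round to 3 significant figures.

Taking OW-A as reference: OW-B−OW-A = (-5, -70, +0.48); OW-C−OW-A = (-65, 30, -0.16).
Solve a·Δx + b·Δy = Δh: det = (-5)·30 − (-65)·(-70) = -4700.
∂h/∂x = [(+0.48)·30 − (-0.16)·(-70)] / -4700 = -0.0006809
∂h/∂y = [(-5)·(-0.16) − (-65)·(+0.48)] / -4700 = -0.006809
|∇h| = √(-0.0006809² + -0.006809²) = 0.006843

0.00684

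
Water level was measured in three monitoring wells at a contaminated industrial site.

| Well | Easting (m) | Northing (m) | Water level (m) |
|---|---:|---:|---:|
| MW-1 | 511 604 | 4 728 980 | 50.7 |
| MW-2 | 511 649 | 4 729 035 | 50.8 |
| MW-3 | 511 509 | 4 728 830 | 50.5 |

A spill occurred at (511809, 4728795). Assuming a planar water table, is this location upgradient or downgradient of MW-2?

With h = a·x + b·y + c and MW-1 as origin, the differences give:
  45·a + 55·b = +0.1
  (-95)·a + (-150)·b = -0.2
Eliminate b (×(-150) and ×55, subtract): -1525·a = -4.00 → a = ∂h/∂x = +0.002623
Back-substitute: b = ∂h/∂y = -0.0003279.
Head at (511809, 4728795) = 50.7 + (+0.002623)·(205) + (-0.0003279)·(-185) = 51.30 m.
That is higher than the 50.8 m at MW-2, so the point is upgradient.

upgradient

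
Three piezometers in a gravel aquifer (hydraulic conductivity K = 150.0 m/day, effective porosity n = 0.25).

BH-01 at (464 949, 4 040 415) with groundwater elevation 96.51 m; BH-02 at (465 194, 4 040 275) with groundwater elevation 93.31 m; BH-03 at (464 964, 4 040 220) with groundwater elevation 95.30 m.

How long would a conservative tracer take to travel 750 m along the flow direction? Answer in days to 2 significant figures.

Taking BH-01 as reference: BH-02−BH-01 = (245, -140, -3.20); BH-03−BH-01 = (15, -195, -1.21).
Solve a·Δx + b·Δy = Δh: det = 245·(-195) − 15·(-140) = -45675.
∂h/∂x = [(-3.20)·(-195) − (-1.21)·(-140)] / -45675 = -0.009953
∂h/∂y = [245·(-1.21) − 15·(-3.20)] / -45675 = +0.005440
|∇h| = √(-0.009953² + 0.005440²) = 0.01134
Seepage velocity v = K·i/n = 150.0 × 0.01134 / 0.25 = 6.804 m/day.
t = 750 / 6.804 = 110.2 days.

110 days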